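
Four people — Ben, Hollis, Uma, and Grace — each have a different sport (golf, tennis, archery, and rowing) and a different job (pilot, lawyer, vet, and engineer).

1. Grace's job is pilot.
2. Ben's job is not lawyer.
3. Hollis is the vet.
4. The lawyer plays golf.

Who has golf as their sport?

Uma

With clues 1–4, Ben, Grace, and Hollis are impossible for the one with sport golf.
That leaves Uma.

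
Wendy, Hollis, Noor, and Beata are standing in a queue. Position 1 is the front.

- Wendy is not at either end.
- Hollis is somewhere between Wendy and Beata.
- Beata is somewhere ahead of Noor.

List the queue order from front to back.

From clue 1: Wendy is in {2,3}.
From clues 1–3: Beata → position 1, Hollis → position 2, Wendy → position 3, Noor → position 4.

Beata, Hollis, Wendy, Noor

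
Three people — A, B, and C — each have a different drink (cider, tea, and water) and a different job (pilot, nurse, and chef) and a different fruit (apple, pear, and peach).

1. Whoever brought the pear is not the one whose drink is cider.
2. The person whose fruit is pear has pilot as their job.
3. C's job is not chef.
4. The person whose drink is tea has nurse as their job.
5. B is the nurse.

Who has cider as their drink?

A

With clues 1–4, C is impossible for the one with drink cider.
With clues 1–5, B is impossible for the one with drink cider.
That leaves A.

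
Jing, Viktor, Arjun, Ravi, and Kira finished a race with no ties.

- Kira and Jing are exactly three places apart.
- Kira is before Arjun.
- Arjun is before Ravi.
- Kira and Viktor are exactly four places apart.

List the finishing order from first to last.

From clue 1: Jing is in {1,2,4,5}.
From clues 1–2: Jing is in {1,4,5}.
From clues 1–3: Jing is in {4,5}.
From clues 1–4: Kira → place 1, Arjun → place 2, Ravi → place 3, Jing → place 4, Viktor → place 5.

Kira, Arjun, Ravi, Jing, Viktor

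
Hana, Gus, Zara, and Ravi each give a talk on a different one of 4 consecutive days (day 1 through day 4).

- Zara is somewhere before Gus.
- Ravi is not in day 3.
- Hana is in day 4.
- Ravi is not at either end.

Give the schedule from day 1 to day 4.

Zara, Ravi, Gus, Hana

From clue 1: Gus is in {2,3,4}.
From clues 1–3: Gus → day 3, Hana → day 4.
From clues 1–4: Zara → day 1, Ravi → day 2.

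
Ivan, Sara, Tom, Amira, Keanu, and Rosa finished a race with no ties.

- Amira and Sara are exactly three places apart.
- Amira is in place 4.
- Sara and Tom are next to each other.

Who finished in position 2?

With clues 1–2, Amira and Sara are ruled out for place 2.
With clues 1–3, Ivan, Keanu, and Rosa are ruled out for place 2.
So place 2 is Tom.

Tom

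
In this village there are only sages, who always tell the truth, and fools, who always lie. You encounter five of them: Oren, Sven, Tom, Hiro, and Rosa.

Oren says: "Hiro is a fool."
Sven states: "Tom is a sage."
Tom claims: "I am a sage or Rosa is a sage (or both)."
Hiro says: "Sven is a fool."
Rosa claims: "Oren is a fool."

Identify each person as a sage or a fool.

Oren: sage, Sven: sage, Tom: sage, Hiro: fool, Rosa: fool

Consider Oren. Suppose Oren is a fool.
Then no assignment of the remaining roles makes every statement match its speaker's type — contradiction.
So Oren is a sage.
With that fixed, Rosa's statement is false, so Rosa is a fool.
Consider Sven. Suppose Sven is a fool.
Then no assignment of the remaining roles makes every statement match its speaker's type — contradiction.
So Sven is a sage.
With that fixed, Hiro's statement is false, so Hiro is a fool.
Consider Tom. Suppose Tom is a fool.
Then Sven's statement comes out false, contradicting Sven being a sage.
So Tom is a sage.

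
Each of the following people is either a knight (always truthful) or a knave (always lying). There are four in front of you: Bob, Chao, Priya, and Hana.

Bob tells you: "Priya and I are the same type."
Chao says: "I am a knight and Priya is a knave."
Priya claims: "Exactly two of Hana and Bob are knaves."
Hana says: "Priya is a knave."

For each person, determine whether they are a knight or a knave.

Bob: knave, Chao: knave, Priya: knight, Hana: knave

Consider Bob. Suppose Bob is a knight.
Then no assignment of the remaining roles makes every statement match its speaker's type — contradiction.
So Bob is a knave.
Consider Chao. Suppose Chao is a knight.
Then no assignment of the remaining roles makes every statement match its speaker's type — contradiction.
So Chao is a knave.
Consider Priya. Suppose Priya is a knave.
Then Bob's statement comes out true, contradicting Bob being a knave.
So Priya is a knight.
With that fixed, Hana's statement is false, so Hana is a knave.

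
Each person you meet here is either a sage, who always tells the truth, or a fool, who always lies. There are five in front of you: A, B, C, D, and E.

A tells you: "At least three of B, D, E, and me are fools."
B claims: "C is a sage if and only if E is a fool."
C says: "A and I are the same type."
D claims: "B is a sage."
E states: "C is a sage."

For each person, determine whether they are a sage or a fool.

Consider A. Suppose A is a fool.
Then whichever role C has, C's statement has the wrong truth value — contradiction.
So A is a sage.
Consider B. Suppose B is a sage.
Then A's statement comes out false, contradicting A being a sage.
So B is a fool.
With that fixed, D's statement is false, so D is a fool.
Consider C. Suppose C is a sage.
Then no assignment of the remaining roles makes every statement match its speaker's type — contradiction.
So C is a fool.
With that fixed, E's statement is false, so E is a fool.

A: sage, B: fool, C: fool, D: fool, E: fool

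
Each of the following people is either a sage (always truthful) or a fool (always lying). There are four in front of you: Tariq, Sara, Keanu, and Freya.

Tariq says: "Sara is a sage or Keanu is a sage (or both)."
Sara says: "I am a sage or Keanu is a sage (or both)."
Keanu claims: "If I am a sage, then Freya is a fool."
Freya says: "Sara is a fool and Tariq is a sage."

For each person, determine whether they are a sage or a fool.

Tariq: sage, Sara: sage, Keanu: sage, Freya: fool

Consider Tariq. Suppose Tariq is a fool.
Then no assignment of the remaining roles makes every statement match its speaker's type — contradiction.
So Tariq is a sage.
Consider Sara. Suppose Sara is a fool.
Then no assignment of the remaining roles makes every statement match its speaker's type — contradiction.
So Sara is a sage.
With that fixed, Freya's statement is false, so Freya is a fool.
With that fixed, Keanu's statement is true, so Keanu is a sage.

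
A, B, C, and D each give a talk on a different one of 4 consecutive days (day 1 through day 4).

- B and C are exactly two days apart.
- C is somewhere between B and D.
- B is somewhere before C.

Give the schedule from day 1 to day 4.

B, A, C, D

From clues 1–2: A is in {2,3}.
From clues 1–3: B → day 1, A → day 2, C → day 3, D → day 4.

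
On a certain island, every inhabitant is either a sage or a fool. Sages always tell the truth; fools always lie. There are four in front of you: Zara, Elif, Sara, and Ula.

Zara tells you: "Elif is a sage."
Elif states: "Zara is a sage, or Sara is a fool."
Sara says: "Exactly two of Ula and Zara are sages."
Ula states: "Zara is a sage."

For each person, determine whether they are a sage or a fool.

Zara: sage, Elif: sage, Sara: sage, Ula: sage

Consider Zara. Suppose Zara is a fool.
Then no assignment of the remaining roles makes every statement match its speaker's type — contradiction.
So Zara is a sage.
With that fixed, Elif's statement is true, so Elif is a sage.
With that fixed, Ula's statement is true, so Ula is a sage.
With that fixed, Sara's statement is true, so Sara is a sage.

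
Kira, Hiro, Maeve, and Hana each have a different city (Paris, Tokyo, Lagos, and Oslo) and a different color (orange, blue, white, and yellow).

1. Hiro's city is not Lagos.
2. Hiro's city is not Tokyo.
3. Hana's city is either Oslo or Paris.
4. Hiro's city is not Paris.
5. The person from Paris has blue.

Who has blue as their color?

With clues 1–5, Hiro, Kira, and Maeve are impossible for the one with color blue.
That leaves Hana.

Hana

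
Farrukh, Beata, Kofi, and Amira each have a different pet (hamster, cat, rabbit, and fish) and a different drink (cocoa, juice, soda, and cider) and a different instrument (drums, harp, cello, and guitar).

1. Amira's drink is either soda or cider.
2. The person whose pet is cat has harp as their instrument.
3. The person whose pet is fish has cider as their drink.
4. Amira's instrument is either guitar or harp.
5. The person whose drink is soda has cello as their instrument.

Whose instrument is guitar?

With clues 1–5, Beata, Farrukh, and Kofi are impossible for the one with instrument guitar.
That leaves Amira.

Amira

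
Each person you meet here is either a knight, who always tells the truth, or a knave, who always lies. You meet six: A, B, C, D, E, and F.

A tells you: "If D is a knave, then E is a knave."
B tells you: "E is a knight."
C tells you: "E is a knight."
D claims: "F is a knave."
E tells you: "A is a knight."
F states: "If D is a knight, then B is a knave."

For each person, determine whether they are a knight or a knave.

Consider A. Suppose A is a knave.
Then no assignment of the remaining roles makes every statement match its speaker's type — contradiction.
So A is a knight.
With that fixed, E's statement is true, so E is a knight.
With that fixed, B's statement is true, so B is a knight.
With that fixed, C's statement is true, so C is a knight.
Consider D. Suppose D is a knave.
Then A's statement comes out false, contradicting A being a knight.
So D is a knight.
With that fixed, F's statement is false, so F is a knave.

A: knight, B: knight, C: knight, D: knight, E: knight, F: knave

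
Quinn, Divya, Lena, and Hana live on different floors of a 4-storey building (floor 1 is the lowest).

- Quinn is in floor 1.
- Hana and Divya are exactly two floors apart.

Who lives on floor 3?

Lena

With clue 1, Quinn is ruled out for floor 3.
With clues 1–2, Divya and Hana are ruled out for floor 3.
So floor 3 is Lena.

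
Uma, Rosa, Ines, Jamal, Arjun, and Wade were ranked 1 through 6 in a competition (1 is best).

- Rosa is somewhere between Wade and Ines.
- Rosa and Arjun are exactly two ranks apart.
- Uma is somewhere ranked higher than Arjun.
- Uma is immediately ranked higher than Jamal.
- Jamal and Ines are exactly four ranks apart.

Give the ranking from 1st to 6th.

From clue 1: Rosa is in {2,3,4,5}.
From clues 1–3: Uma is in {1,2,3,4}.
From clues 1–4: Uma is in {1,2}.
From clues 1–5: Uma → rank 1, Jamal → rank 2, Arjun → rank 3, Wade → rank 4, Rosa → rank 5, Ines → rank 6.

Uma, Jamal, Arjun, Wade, Rosa, Ines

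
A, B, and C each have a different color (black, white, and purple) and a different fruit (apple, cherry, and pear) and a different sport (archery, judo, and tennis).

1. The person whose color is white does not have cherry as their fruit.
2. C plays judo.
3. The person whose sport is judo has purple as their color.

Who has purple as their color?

C

With clues 1–3, A and B are impossible for the one with color purple.
That leaves C.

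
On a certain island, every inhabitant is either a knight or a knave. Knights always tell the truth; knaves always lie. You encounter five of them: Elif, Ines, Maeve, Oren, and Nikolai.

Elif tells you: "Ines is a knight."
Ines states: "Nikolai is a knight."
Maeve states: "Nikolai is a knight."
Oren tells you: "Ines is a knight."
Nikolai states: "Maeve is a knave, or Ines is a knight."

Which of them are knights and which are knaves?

Elif: knight, Ines: knight, Maeve: knight, Oren: knight, Nikolai: knight

Consider Elif. Suppose Elif is a knave.
Then no assignment of the remaining roles makes every statement match its speaker's type — contradiction.
So Elif is a knight.
Consider Ines. Suppose Ines is a knave.
Then Elif's statement comes out false, contradicting Elif being a knight.
So Ines is a knight.
With that fixed, Oren's statement is true, so Oren is a knight.
With that fixed, Nikolai's statement is true, so Nikolai is a knight.
With that fixed, Maeve's statement is true, so Maeve is a knight.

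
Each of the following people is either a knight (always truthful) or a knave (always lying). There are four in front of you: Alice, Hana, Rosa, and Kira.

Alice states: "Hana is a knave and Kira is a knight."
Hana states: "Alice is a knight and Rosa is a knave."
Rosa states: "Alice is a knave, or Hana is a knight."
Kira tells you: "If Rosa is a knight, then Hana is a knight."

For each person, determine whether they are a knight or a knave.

Consider Alice. Suppose Alice is a knight.
Then no assignment of the remaining roles makes every statement match its speaker's type — contradiction.
So Alice is a knave.
With that fixed, Hana's statement is false, so Hana is a knave.
With that fixed, Rosa's statement is true, so Rosa is a knight.
With that fixed, Kira's statement is false, so Kira is a knave.

Alice: knave, Hana: knave, Rosa: knight, Kira: knave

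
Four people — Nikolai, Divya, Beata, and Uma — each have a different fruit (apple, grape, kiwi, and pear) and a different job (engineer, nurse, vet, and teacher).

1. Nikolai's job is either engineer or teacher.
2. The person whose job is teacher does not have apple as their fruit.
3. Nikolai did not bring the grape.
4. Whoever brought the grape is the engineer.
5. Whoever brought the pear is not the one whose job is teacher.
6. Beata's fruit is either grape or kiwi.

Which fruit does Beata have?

grape

With clues 1–5, kiwi is impossible for Beata's fruit.
With clues 1–6, apple and pear are impossible for Beata's fruit.
That leaves grape.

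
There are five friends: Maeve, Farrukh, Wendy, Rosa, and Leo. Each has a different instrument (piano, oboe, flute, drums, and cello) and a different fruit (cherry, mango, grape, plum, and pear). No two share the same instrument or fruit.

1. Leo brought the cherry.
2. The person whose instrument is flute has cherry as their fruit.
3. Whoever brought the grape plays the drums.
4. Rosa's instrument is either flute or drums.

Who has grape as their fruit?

Clue 1 rules out Leo for the one with fruit grape.
With clues 1–4, Farrukh, Maeve, and Wendy are impossible for the one with fruit grape.
That leaves Rosa.

Rosa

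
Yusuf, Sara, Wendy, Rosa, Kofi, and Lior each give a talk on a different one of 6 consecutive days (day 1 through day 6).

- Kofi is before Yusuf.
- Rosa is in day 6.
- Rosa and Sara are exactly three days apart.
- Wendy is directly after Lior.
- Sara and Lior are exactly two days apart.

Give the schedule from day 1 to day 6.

Lior, Wendy, Sara, Kofi, Yusuf, Rosa

From clue 1: Yusuf is in {2,3,4,5,6}.
From clues 1–2: Rosa → day 6.
From clues 1–3: Sara → day 3.
From clues 1–4: Yusuf is in {2,5}.
From clues 1–5: Lior → day 1, Wendy → day 2, Kofi → day 4, Yusuf → day 5.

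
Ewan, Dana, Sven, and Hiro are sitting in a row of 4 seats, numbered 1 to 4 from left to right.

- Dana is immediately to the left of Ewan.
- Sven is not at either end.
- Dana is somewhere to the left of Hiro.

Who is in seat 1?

With clue 1, Ewan is ruled out for seat 1.
With clues 1–2, Sven is ruled out for seat 1.
With clues 1–3, Hiro is ruled out for seat 1.
So seat 1 is Dana.

Dana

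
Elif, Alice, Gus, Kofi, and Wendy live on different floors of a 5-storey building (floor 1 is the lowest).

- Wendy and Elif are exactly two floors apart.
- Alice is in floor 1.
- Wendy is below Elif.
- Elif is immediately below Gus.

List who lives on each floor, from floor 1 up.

From clues 1–2: Alice → floor 1.
From clues 1–3: Elif is in {4,5}.
From clues 1–4: Wendy → floor 2, Kofi → floor 3, Elif → floor 4, Gus → floor 5.

Alice, Wendy, Kofi, Elif, Gus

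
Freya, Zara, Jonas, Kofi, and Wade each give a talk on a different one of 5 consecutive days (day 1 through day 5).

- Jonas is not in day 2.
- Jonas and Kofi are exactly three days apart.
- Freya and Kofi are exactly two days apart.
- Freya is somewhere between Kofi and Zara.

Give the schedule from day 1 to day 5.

From clue 1: Jonas is in {1,3,4,5}.
From clues 1–2: Jonas is in {1,4,5}.
From clues 1–3: Freya is in {2,3,4}.
From clues 1–4: Kofi → day 1, Wade → day 2, Freya → day 3, Jonas → day 4, Zara → day 5.

Kofi, Wade, Freya, Jonas, Zara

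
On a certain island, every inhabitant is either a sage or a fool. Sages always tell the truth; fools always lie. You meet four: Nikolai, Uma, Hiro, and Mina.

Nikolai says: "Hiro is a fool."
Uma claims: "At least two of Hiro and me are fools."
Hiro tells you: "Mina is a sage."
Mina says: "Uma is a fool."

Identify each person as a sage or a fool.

Consider Nikolai. Suppose Nikolai is a sage.
Then no assignment of the remaining roles makes every statement match its speaker's type — contradiction.
So Nikolai is a fool.
Consider Uma. Suppose Uma is a sage.
Then Uma's own statement would have to be true, but it can't be — contradiction.
So Uma is a fool.
With that fixed, Mina's statement is true, so Mina is a sage.
With that fixed, Hiro's statement is true, so Hiro is a sage.

Nikolai: fool, Uma: fool, Hiro: sage, Mina: sage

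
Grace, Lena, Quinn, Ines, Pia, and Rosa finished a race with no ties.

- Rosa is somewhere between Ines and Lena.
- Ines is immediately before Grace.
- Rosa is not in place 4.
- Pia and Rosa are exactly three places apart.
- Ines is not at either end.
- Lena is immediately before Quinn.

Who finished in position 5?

With clues 1–4, Ines is ruled out for place 5.
With clues 1–5, Lena and Quinn are ruled out for place 5.
With clues 1–6, Pia and Rosa are ruled out for place 5.
So place 5 is Grace.

Grace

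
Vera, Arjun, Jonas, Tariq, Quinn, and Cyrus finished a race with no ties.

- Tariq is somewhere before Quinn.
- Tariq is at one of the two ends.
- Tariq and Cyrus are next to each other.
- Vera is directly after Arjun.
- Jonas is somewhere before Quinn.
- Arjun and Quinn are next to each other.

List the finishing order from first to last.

Tariq, Cyrus, Jonas, Quinn, Arjun, Vera

From clue 1: Tariq is in {1,2,3,4,5}.
From clues 1–2: Tariq → place 1.
From clues 1–3: Cyrus → place 2.
From clues 1–4: Vera is in {4,5,6}.
From clues 1–5: Jonas is in {3,5}.
From clues 1–6: Jonas → place 3, Quinn → place 4, Arjun → place 5, Vera → place 6.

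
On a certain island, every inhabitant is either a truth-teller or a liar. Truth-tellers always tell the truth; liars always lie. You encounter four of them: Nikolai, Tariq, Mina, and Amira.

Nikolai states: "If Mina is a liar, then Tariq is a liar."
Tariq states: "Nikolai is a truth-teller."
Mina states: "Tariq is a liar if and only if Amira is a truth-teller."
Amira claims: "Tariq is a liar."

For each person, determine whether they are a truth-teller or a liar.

Consider Nikolai. Suppose Nikolai is a liar.
Then no assignment of the remaining roles makes every statement match its speaker's type — contradiction.
So Nikolai is a truth-teller.
With that fixed, Tariq's statement is true, so Tariq is a truth-teller.
With that fixed, Amira's statement is false, so Amira is a liar.
With that fixed, Mina's statement is true, so Mina is a truth-teller.

Nikolai: truth-teller, Tariq: truth-teller, Mina: truth-teller, Amira: liar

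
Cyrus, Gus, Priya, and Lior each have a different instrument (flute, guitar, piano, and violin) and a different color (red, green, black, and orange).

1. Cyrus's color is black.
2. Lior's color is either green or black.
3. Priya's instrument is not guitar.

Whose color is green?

Lior

Clue 1 rules out Cyrus for the one with color green.
With clues 1–2, Gus and Priya are impossible for the one with color green.
That leaves Lior.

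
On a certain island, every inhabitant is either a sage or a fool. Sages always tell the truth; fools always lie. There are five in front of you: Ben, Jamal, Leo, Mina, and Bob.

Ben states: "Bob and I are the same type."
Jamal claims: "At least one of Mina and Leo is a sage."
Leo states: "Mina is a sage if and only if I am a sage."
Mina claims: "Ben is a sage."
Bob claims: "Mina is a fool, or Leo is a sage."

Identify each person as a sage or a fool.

Consider Ben. Suppose Ben is a fool.
Then no assignment of the remaining roles makes every statement match its speaker's type — contradiction.
So Ben is a sage.
With that fixed, Mina's statement is true, so Mina is a sage.
With that fixed, Jamal's statement is true, so Jamal is a sage.
Consider Leo. Suppose Leo is a fool.
Then no assignment of the remaining roles makes every statement match its speaker's type — contradiction.
So Leo is a sage.
With that fixed, Bob's statement is true, so Bob is a sage.

Ben: sage, Jamal: sage, Leo: sage, Mina: sage, Bob: sage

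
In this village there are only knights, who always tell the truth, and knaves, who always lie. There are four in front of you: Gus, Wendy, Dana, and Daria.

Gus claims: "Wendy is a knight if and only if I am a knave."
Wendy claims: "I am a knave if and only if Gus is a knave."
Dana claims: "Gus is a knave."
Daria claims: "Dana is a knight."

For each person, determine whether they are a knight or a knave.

Gus: knight, Wendy: knave, Dana: knave, Daria: knave

Consider Gus. Suppose Gus is a knave.
Then whichever role Wendy has, Wendy's statement has the wrong truth value — contradiction.
So Gus is a knight.
With that fixed, Dana's statement is false, so Dana is a knave.
With that fixed, Daria's statement is false, so Daria is a knave.
Consider Wendy. Suppose Wendy is a knight.
Then Gus's statement comes out false, contradicting Gus being a knight.
So Wendy is a knave.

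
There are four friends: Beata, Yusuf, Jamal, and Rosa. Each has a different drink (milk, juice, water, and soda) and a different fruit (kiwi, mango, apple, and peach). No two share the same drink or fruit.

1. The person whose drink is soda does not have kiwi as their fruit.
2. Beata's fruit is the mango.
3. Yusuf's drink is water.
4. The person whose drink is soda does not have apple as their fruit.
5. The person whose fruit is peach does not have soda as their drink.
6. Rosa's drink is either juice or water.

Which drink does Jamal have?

milk

With clues 1–3, water is impossible for Jamal's drink.
With clues 1–5, soda is impossible for Jamal's drink.
With clues 1–6, juice is impossible for Jamal's drink.
That leaves milk.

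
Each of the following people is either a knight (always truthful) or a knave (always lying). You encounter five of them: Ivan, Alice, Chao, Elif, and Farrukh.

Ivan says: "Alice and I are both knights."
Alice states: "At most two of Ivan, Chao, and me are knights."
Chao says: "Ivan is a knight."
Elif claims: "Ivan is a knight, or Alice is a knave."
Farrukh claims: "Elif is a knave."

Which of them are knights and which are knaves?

Consider Ivan. Suppose Ivan is a knight.
Then no assignment of the remaining roles makes every statement match its speaker's type — contradiction.
So Ivan is a knave.
With that fixed, Alice's statement is true, so Alice is a knight.
With that fixed, Chao's statement is false, so Chao is a knave.
With that fixed, Elif's statement is false, so Elif is a knave.
With that fixed, Farrukh's statement is true, so Farrukh is a knight.

Ivan: knave, Alice: knight, Chao: knave, Elif: knave, Farrukh: knight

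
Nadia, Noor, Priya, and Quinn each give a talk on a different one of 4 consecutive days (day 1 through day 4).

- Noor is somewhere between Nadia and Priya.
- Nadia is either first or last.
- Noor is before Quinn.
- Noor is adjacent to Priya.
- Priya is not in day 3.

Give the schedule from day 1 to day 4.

Priya, Noor, Quinn, Nadia

From clue 1: Noor is in {2,3}.
From clues 1–2: Nadia is in {1,4}.
From clues 1–3: Noor → day 2.
From clues 1–4: Nadia is in {1,4}.
From clues 1–5: Priya → day 1, Quinn → day 3, Nadia → day 4.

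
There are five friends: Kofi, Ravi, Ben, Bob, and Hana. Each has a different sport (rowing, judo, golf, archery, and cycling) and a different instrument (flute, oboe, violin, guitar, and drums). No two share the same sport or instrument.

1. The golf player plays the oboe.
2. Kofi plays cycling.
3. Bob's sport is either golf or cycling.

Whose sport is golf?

With clues 1–2, Kofi is impossible for the one with sport golf.
With clues 1–3, Ben, Hana, and Ravi are impossible for the one with sport golf.
That leaves Bob.

Bob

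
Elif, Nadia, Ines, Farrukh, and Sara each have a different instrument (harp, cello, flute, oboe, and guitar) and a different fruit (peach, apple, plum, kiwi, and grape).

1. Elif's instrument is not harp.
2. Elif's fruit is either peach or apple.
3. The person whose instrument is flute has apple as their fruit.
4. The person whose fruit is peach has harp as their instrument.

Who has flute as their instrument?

With clues 1–4, Farrukh, Ines, Nadia, and Sara are impossible for the one with instrument flute.
That leaves Elif.

Elif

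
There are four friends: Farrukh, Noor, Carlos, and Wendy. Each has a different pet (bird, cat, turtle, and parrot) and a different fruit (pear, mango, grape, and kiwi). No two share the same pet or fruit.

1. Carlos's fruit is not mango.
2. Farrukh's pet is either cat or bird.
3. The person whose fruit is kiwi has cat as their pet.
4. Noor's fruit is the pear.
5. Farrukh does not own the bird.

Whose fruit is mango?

Wendy

Clue 1 rules out Carlos for the one with fruit mango.
With clues 1–4, Noor is impossible for the one with fruit mango.
With clues 1–5, Farrukh is impossible for the one with fruit mango.
That leaves Wendy.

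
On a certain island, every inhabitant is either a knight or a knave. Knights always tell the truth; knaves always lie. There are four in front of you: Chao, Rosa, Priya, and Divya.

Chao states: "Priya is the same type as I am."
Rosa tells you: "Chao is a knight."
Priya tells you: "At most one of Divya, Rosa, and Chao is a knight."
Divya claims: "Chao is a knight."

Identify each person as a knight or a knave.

Chao: knave, Rosa: knave, Priya: knight, Divya: knave

Consider Chao. Suppose Chao is a knight.
Then no assignment of the remaining roles makes every statement match its speaker's type — contradiction.
So Chao is a knave.
With that fixed, Rosa's statement is false, so Rosa is a knave.
With that fixed, Priya's statement is true, so Priya is a knight.
With that fixed, Divya's statement is false, so Divya is a knave.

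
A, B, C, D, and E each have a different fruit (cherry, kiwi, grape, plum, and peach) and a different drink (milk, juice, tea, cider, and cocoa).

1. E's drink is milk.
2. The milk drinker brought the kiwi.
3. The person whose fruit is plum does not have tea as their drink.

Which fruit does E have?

kiwi

With clues 1–2, cherry, grape, peach, and plum are impossible for E's fruit.
That leaves kiwi.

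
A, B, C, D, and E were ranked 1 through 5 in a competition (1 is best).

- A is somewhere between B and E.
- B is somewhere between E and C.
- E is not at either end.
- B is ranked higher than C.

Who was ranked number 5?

With clue 1, A is ruled out for rank 5.
With clues 1–2, B is ruled out for rank 5.
With clues 1–3, E is ruled out for rank 5.
With clues 1–4, D is ruled out for rank 5.
So rank 5 is C.

C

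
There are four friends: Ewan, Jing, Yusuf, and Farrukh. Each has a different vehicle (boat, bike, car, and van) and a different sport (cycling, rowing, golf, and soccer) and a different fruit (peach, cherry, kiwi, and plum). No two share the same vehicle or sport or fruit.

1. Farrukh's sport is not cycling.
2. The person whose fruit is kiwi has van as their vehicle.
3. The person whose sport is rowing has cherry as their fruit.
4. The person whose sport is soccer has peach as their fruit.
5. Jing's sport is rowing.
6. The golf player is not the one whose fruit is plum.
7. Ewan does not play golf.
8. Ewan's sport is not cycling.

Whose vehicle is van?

With clues 1–5, Jing is impossible for the one with vehicle van.
With clues 1–7, Ewan is impossible for the one with vehicle van.
With clues 1–8, Yusuf is impossible for the one with vehicle van.
That leaves Farrukh.

Farrukh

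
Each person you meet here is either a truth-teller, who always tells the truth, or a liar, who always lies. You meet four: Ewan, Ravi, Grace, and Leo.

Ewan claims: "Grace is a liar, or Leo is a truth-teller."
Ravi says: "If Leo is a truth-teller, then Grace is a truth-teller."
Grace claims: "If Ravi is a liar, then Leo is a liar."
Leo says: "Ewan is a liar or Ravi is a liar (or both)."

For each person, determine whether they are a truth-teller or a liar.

Consider Ewan. Suppose Ewan is a liar.
Then no assignment of the remaining roles makes every statement match its speaker's type — contradiction.
So Ewan is a truth-teller.
Consider Ravi. Suppose Ravi is a truth-teller.
Then no assignment of the remaining roles makes every statement match its speaker's type — contradiction.
So Ravi is a liar.
With that fixed, Leo's statement is true, so Leo is a truth-teller.
With that fixed, Grace's statement is false, so Grace is a liar.

Ewan: truth-teller, Ravi: liar, Grace: liar, Leo: truth-teller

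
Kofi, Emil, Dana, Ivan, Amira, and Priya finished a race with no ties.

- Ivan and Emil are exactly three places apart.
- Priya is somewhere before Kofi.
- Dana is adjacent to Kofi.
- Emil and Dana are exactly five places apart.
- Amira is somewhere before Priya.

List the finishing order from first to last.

Emil, Amira, Priya, Ivan, Kofi, Dana

From clues 1–2: Kofi is in {2,3,4,5,6}.
From clues 1–3: Priya is in {1,2,3}.
From clues 1–4: Emil → place 1, Ivan → place 4, Kofi → place 5, Dana → place 6.
From clues 1–5: Amira → place 2, Priya → place 3.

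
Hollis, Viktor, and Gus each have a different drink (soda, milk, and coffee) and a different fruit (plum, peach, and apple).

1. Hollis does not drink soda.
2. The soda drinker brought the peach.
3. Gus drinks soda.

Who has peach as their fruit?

With clues 1–2, Hollis is impossible for the one with fruit peach.
With clues 1–3, Viktor is impossible for the one with fruit peach.
That leaves Gus.

Gus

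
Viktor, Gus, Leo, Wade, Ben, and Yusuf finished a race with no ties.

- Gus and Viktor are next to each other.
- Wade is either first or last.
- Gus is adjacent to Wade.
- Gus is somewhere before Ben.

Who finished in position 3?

Viktor

With clues 1–2, Wade is ruled out for place 3.
With clues 1–3, Gus is ruled out for place 3.
With clues 1–4, Ben, Leo, and Yusuf are ruled out for place 3.
So place 3 is Viktor.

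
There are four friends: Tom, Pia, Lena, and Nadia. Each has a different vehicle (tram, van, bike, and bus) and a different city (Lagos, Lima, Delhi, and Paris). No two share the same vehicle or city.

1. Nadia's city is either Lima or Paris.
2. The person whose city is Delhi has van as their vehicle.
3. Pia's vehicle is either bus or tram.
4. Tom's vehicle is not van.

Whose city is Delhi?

Clue 1 rules out Nadia for the one with city Delhi.
With clues 1–3, Pia is impossible for the one with city Delhi.
With clues 1–4, Tom is impossible for the one with city Delhi.
That leaves Lena.

Lena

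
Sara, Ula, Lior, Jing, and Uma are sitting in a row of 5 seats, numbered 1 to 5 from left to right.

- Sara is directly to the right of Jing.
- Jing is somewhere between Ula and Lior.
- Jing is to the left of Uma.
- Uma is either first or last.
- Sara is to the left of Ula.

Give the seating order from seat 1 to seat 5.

From clue 1: Sara is in {2,3,4,5}.
From clues 1–2: Sara is in {3,4}.
From clues 1–3: Jing → seat 2, Sara → seat 3.
From clues 1–4: Uma → seat 5.
From clues 1–5: Lior → seat 1, Ula → seat 4.

Lior, Jing, Sara, Ula, Uma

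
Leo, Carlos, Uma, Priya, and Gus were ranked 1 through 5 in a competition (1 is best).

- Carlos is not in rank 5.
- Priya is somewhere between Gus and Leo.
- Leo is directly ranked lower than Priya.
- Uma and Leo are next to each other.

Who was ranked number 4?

Leo

With clues 1–3, Gus and Uma are ruled out for rank 4.
With clues 1–4, Carlos and Priya are ruled out for rank 4.
So rank 4 is Leo.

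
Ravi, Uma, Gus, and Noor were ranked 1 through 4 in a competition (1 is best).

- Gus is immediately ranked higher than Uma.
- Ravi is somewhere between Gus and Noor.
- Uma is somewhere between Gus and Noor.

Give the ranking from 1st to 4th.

Gus, Uma, Ravi, Noor

From clue 1: Uma is in {2,3,4}.
From clues 1–2: Ravi is in {2,3}.
From clues 1–3: Gus → rank 1, Uma → rank 2, Ravi → rank 3, Noor → rank 4.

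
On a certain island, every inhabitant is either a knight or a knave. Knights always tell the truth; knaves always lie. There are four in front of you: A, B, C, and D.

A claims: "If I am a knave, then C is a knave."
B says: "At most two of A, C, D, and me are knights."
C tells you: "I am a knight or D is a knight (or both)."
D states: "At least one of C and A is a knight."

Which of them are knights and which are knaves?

A: knight, B: knave, C: knight, D: knight

Consider A. Suppose A is a knave.
Then no assignment of the remaining roles makes every statement match its speaker's type — contradiction.
So A is a knight.
With that fixed, D's statement is true, so D is a knight.
With that fixed, C's statement is true, so C is a knight.
With that fixed, B's statement is false, so B is a knave.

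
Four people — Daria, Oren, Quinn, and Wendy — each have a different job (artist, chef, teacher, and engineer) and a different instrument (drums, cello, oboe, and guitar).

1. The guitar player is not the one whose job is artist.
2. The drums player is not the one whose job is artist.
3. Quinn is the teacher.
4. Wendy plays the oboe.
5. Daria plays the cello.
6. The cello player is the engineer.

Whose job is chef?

Oren

With clues 1–3, Quinn is impossible for the one with job chef.
With clues 1–6, Daria and Wendy are impossible for the one with job chef.
That leaves Oren.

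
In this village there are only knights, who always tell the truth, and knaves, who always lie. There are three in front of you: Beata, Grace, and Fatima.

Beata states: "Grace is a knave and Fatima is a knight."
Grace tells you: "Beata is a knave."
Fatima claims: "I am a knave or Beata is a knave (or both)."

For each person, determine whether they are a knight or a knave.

Consider Beata. Suppose Beata is a knight.
Then whichever role Fatima has, Fatima's statement has the wrong truth value — contradiction.
So Beata is a knave.
With that fixed, Grace's statement is true, so Grace is a knight.
With that fixed, Fatima's statement is true, so Fatima is a knight.

Beata: knave, Grace: knight, Fatima: knight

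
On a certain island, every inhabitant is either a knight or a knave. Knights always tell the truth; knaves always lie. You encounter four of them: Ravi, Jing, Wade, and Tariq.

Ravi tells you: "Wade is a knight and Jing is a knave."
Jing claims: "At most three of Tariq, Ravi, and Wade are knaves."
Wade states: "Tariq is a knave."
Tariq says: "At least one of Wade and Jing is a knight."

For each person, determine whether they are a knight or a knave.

Ravi: knave, Jing: knight, Wade: knave, Tariq: knight

Regardless of anyone's role, Jing's statement is true, so Jing is a knight.
With that fixed, Tariq's statement is true, so Tariq is a knight.
With that fixed, Ravi's statement is false, so Ravi is a knave.
With that fixed, Wade's statement is false, so Wade is a knave.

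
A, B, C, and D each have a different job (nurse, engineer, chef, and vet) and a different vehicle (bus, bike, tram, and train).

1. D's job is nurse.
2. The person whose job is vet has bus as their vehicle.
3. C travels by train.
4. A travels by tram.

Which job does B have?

Clue 1 rules out nurse for B's job.
With clues 1–4, chef and engineer are impossible for B's job.
That leaves vet.

vet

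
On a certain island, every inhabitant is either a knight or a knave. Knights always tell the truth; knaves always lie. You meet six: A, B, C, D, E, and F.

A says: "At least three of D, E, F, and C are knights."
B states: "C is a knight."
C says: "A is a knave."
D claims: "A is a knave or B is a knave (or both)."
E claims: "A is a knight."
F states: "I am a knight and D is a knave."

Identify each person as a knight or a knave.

Consider A. Suppose A is a knight.
Then no assignment of the remaining roles makes every statement match its speaker's type — contradiction.
So A is a knave.
With that fixed, C's statement is true, so C is a knight.
With that fixed, D's statement is true, so D is a knight.
With that fixed, E's statement is false, so E is a knave.
With that fixed, F's statement is false, so F is a knave.
With that fixed, B's statement is true, so B is a knight.

A: knave, B: knight, C: knight, D: knight, E: knave, F: knave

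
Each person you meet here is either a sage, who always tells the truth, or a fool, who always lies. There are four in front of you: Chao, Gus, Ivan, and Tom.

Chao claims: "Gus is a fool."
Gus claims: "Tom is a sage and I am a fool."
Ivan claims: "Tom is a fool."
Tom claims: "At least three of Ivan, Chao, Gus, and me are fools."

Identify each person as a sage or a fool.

Chao: sage, Gus: fool, Ivan: sage, Tom: fool

Consider Chao. Suppose Chao is a fool.
Then no assignment of the remaining roles makes every statement match its speaker's type — contradiction.
So Chao is a sage.
Consider Gus. Suppose Gus is a sage.
Then Chao's statement comes out false, contradicting Chao being a sage.
So Gus is a fool.
Consider Ivan. Suppose Ivan is a fool.
Then whichever role Tom has, Tom's statement has the wrong truth value — contradiction.
So Ivan is a sage.
With that fixed, Tom's statement is false, so Tom is a fool.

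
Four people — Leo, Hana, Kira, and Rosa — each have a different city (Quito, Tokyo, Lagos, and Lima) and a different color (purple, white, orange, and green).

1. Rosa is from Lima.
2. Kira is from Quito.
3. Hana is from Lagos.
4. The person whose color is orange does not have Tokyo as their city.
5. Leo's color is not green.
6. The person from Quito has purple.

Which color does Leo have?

white

With clues 1–4, orange is impossible for Leo's color.
With clues 1–5, green is impossible for Leo's color.
With clues 1–6, purple is impossible for Leo's color.
That leaves white.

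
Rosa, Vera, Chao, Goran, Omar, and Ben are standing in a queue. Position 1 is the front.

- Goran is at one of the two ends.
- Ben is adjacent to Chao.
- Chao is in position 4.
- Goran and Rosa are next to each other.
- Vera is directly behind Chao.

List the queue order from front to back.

From clue 1: Goran is in {1,6}.
From clues 1–3: Chao → position 4.
From clues 1–4: Rosa is in {2,5}.
From clues 1–5: Goran → position 1, Rosa → position 2, Ben → position 3, Vera → position 5, Omar → position 6.

Goran, Rosa, Ben, Chao, Vera, Omar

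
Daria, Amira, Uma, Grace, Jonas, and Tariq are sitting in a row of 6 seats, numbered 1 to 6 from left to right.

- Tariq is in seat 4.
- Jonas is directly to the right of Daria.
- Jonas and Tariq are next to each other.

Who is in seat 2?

With clue 1, Tariq is ruled out for seat 2.
With clues 1–3, Amira, Grace, Jonas, and Uma are ruled out for seat 2.
So seat 2 is Daria.

Daria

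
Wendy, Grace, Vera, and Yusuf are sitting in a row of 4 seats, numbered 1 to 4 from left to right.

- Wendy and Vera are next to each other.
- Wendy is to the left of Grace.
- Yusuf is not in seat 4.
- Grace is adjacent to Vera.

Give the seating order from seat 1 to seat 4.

From clues 1–2: Grace is in {3,4}.
From clues 1–3: Grace → seat 4.
From clues 1–4: Yusuf → seat 1, Wendy → seat 2, Vera → seat 3.

Yusuf, Wendy, Vera, Grace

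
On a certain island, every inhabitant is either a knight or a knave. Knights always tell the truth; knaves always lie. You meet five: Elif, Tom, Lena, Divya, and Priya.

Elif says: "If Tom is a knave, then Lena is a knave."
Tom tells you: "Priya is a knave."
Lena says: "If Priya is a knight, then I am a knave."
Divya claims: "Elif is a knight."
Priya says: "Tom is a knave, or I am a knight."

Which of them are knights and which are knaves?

Elif: knight, Tom: knight, Lena: knight, Divya: knight, Priya: knave

Consider Elif. Suppose Elif is a knave.
Then no assignment of the remaining roles makes every statement match its speaker's type — contradiction.
So Elif is a knight.
With that fixed, Divya's statement is true, so Divya is a knight.
Consider Tom. Suppose Tom is a knave.
Then no assignment of the remaining roles makes every statement match its speaker's type — contradiction.
So Tom is a knight.
Consider Lena. Suppose Lena is a knave.
Then Lena's own statement would have to be false, but it can't be — contradiction.
So Lena is a knight.
Consider Priya. Suppose Priya is a knight.
Then Tom's statement comes out false, contradicting Tom being a knight.
So Priya is a knave.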